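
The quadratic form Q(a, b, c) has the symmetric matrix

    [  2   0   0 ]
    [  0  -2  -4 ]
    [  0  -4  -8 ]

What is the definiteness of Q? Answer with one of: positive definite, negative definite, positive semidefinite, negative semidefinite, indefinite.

indefinite

Congruent diagonalization of A (simultaneous row and column reduction) yields pivots 2, -2, 0.
So there are 1 positive, 1 negative, 1 zero pivots.
Hence Q is indefinite.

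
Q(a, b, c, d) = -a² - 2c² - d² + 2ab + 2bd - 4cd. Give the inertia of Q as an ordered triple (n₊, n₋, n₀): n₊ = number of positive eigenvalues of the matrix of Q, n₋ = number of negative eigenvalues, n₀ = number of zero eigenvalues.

The symmetric matrix is A = [[-1, 1, 0, 0], [1, 0, 0, 1], [0, 0, -2, -2], [0, 1, -2, -1]].
Symmetric row and column elimination reduces A to a congruent diagonal form with pivots -1, 1, -2, 0.
That gives 1 positive, 2 negative, 1 zero pivots.

(1, 2, 1)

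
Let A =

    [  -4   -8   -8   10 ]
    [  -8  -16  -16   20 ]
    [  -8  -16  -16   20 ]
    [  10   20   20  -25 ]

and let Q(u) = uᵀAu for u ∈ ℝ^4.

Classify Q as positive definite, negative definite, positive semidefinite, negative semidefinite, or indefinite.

Applying the same elementary operations to the rows and columns of A produces a congruent diagonal matrix with entries -4, 0, 0, 0.
So there are 1 negative, 3 zero pivots.
Hence Q is negative semidefinite.

negative semidefinite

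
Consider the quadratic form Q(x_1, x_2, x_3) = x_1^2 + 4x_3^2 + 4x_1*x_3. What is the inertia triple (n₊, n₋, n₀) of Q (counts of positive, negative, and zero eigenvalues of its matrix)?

Write A = [[1, 0, 2], [0, 0, 0], [2, 0, 4]].
Row-reducing A symmetrically gives the diagonal entries 1, 0, 0.
Counting signs: 1 positive, 2 zero.

(1, 0, 2)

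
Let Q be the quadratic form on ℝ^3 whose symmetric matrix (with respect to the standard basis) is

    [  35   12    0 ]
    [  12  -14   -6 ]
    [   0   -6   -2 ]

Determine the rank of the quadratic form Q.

3

An LDLᵀ factorisation of A has diagonal entries 35, -634/35, -4/317.
So there are 1 positive, 2 negative pivots.
The rank is the number of nonzero pivots: 3.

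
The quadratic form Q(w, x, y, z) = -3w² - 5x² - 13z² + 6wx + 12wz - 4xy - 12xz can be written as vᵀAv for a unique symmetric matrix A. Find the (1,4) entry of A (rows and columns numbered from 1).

6

The coefficient of w·z in Q is 12. For a symmetric A this equals A[1,4] + A[4,1] = 2·A[1,4].
So A[1,4] = 12/2 = 6.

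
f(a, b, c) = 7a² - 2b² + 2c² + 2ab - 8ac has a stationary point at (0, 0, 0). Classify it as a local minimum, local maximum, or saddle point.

saddle point

The Hessian at the origin is H = [[14, 2, -8], [2, -4, 0], [-8, 0, 4]].
Congruent diagonalization of H (simultaneous row and column reduction) yields pivots 14, -30/7, -4/15.
So there are 1 positive, 2 negative pivots.
H is indefinite, so the origin is a saddle point.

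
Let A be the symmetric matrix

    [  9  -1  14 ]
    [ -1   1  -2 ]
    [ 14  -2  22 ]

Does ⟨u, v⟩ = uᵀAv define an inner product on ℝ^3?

no

Symmetric row and column elimination reduces A to a congruent diagonal form with pivots 9, 8/9, 0.
Counting signs: 2 positive, 1 zero.
Hence Q is positive semidefinite.
⟨·,·⟩ is an inner product exactly when A is positive definite.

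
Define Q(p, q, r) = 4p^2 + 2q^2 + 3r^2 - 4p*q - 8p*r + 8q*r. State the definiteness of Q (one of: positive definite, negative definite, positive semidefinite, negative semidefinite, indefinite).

Write A = [[4, -2, -4], [-2, 2, 4], [-4, 4, 3]].
Row-reducing A symmetrically gives the diagonal entries 4, 1, -5.
So there are 2 positive, 1 negative pivots.
Hence Q is indefinite.

indefinite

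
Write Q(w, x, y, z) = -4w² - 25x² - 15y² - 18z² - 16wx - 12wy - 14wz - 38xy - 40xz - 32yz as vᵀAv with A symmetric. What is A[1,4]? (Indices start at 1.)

The coefficient of w·z in Q is -14. For a symmetric A this equals A[1,4] + A[4,1] = 2·A[1,4].
So A[1,4] = -14/2 = -7.

-7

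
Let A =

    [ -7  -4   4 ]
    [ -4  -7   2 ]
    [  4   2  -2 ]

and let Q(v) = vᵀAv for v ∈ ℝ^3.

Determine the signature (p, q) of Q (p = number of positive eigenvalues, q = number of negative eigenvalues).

(1, 2)

Applying the same elementary operations to the rows and columns of A produces a congruent diagonal matrix with entries -7, -33/7, 10/33.
Counting signs: 1 positive, 2 negative.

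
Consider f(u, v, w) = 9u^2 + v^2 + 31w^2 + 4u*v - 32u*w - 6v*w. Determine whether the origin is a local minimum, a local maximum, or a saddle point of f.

The Hessian at the origin is H = [[18, 4, -32], [4, 2, -6], [-32, -6, 62]].
Row-reducing H symmetrically gives the diagonal entries 18, 10/9, 4.
So there are 3 positive pivots.
H is positive definite, so the origin is a strict local minimum.

local minimum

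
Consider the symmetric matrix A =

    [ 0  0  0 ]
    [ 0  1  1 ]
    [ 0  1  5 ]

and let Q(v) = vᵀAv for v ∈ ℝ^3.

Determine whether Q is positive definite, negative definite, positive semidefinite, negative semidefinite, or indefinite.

positive semidefinite

Applying the same elementary operations to the rows and columns of A produces a congruent diagonal matrix with entries 0, 1, 4.
So there are 2 positive, 1 zero pivots.
Hence Q is positive semidefinite.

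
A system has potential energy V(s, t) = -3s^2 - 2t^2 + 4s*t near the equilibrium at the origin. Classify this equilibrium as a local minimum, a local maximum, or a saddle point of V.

The Hessian at the origin is H = [[-6, 4], [4, -4]].
det H = -6·-4 − (4)² = 8 > 0 and H[1,1] = -6 < 0, so H is negative definite.
Therefore the origin is a local maximum.

local maximum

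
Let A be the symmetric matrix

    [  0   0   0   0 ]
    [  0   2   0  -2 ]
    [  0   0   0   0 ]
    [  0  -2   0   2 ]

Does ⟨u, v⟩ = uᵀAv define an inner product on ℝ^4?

Symmetric row and column elimination reduces A to a congruent diagonal form with pivots 0, 2, 0, 0.
Counting signs: 1 positive, 3 zero.
Hence Q is positive semidefinite.
⟨·,·⟩ is an inner product exactly when A is positive definite.

no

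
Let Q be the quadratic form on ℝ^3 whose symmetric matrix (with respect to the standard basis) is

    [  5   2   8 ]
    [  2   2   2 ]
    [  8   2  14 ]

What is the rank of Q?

2

Row-reducing A symmetrically gives the diagonal entries 5, 6/5, 0.
That gives 2 positive, 1 zero pivots.
The rank is the number of nonzero pivots: 2.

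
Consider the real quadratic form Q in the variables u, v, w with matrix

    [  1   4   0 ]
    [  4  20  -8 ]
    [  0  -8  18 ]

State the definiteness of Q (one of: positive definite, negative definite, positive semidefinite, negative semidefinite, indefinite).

positive definite

Symmetric row and column elimination reduces A to a congruent diagonal form with pivots 1, 4, 2.
Counting signs: 3 positive.
Hence Q is positive definite.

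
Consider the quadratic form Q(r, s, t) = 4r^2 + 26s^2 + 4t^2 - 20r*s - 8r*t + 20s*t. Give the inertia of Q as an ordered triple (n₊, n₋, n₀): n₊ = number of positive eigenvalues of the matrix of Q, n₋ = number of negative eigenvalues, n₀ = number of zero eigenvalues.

(2, 0, 1)

The associated matrix is A = [[4, -10, -4], [-10, 26, 10], [-4, 10, 4]].
Congruent diagonalization of A (simultaneous row and column reduction) yields pivots 4, 1, 0.
So there are 2 positive, 1 zero pivots.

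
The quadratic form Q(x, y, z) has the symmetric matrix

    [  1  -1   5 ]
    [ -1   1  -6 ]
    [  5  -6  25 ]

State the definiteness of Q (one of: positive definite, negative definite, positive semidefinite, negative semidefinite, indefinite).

A is congruent to a diagonal matrix with 2 positive, 1 negative and 0 zero entries, so Q is indefinite.

indefinite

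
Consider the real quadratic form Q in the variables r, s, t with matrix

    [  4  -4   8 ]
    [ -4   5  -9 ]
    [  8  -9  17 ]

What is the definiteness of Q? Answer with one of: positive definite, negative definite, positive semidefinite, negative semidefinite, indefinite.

positive semidefinite

Row-reducing A symmetrically gives the diagonal entries 4, 1, 0.
Counting signs: 2 positive, 1 zero.
Hence Q is positive semidefinite.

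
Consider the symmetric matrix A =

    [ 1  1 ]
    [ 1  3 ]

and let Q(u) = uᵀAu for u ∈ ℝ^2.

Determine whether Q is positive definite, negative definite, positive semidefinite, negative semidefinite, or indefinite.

For the 2×2 matrix [[1, 1], [1, 3]]: det = 1·3 − (1)² = 2, trace = 4.
det > 0 so both eigenvalues share the sign of the trace; trace = 4 > 0 ⇒ both positive.

positive definite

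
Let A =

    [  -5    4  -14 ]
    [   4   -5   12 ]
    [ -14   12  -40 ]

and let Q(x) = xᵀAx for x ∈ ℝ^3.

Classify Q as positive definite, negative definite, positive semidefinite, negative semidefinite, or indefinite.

negative definite

Leading principal minors: Δ_1 = -5, Δ_2 = 9, Δ_3 = -4.
The signs alternate starting with Δ_1 < 0, so by Sylvester's criterion Q is negative definite.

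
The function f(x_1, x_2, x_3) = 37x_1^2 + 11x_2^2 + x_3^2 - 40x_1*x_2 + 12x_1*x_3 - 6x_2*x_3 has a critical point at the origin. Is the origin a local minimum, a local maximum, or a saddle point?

The Hessian at the origin is H = [[74, -40, 12], [-40, 22, -6], [12, -6, 2]].
Symmetric row and column elimination reduces H to a congruent diagonal form with pivots 74, 14/37, -4/7.
Counting signs: 2 positive, 1 negative.
H is indefinite, so the origin is a saddle point.

saddle point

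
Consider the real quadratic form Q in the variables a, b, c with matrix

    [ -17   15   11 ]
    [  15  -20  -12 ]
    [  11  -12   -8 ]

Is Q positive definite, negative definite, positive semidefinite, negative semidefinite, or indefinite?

Congruent diagonalization of A (simultaneous row and column reduction) yields pivots -17, -115/17, -12/115.
That gives 3 negative pivots.
Hence Q is negative definite.

negative definite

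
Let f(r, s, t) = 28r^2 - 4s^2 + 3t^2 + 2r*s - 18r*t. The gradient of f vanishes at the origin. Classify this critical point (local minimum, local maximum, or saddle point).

saddle point

The Hessian at the origin is H = [[56, 2, -18], [2, -8, 0], [-18, 0, 6]].
Congruent diagonalization of H (simultaneous row and column reduction) yields pivots 56, -113/14, 30/113.
That gives 2 positive, 1 negative pivots.
H is indefinite, so the origin is a saddle point.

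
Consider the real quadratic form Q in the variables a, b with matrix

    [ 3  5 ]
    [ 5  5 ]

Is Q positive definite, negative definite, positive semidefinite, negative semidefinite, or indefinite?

Congruent diagonalization of A (simultaneous row and column reduction) yields pivots 3, -10/3.
Counting signs: 1 positive, 1 negative.
Hence Q is indefinite.

indefinite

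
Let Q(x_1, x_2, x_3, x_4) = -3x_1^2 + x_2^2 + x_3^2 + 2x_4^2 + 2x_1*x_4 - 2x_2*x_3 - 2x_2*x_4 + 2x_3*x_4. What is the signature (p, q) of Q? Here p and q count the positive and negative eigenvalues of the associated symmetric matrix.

(2, 1)

The symmetric matrix is A = [[-3, 0, 0, 1], [0, 1, -1, -1], [0, -1, 1, 1], [1, -1, 1, 2]].
Symmetric row and column elimination reduces A to a congruent diagonal form with pivots -3, 1, 0, 4/3.
Counting signs: 2 positive, 1 negative, 1 zero.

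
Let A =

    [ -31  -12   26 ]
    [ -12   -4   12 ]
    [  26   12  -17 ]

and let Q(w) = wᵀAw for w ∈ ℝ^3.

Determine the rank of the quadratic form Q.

Applying the same elementary operations to the rows and columns of A produces a congruent diagonal matrix with entries -31, 20/31, -1.
Counting signs: 1 positive, 2 negative.
The rank is the number of nonzero pivots: 3.

3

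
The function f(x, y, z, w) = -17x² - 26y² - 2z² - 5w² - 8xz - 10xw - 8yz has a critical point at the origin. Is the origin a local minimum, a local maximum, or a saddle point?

The Hessian at the origin is H = [[-34, 0, -8, -10], [0, -52, -8, 0], [-8, -8, -4, 0], [-10, 0, 0, -10]].
Symmetric row and column elimination reduces H to a congruent diagonal form with pivots -34, -52, -196/221, -40/49.
That gives 4 negative pivots.
H is negative definite, so the origin is a strict local maximum.

local maximum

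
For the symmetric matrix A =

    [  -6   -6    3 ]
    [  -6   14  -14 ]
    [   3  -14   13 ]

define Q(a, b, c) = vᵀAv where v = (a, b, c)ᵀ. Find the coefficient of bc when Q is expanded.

-28

The coefficient of bc is A[2,3] + A[3,2] = 2·(-14) = -28.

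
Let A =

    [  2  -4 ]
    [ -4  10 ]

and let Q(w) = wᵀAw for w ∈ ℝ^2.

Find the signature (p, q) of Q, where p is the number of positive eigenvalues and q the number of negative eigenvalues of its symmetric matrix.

(2, 0)

Symmetric row and column elimination reduces A to a congruent diagonal form with pivots 2, 2.
That gives 2 positive pivots.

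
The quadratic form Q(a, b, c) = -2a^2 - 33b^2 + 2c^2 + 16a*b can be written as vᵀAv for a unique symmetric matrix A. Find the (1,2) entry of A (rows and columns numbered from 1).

8

The coefficient of a·b in Q is 16. For a symmetric A this equals A[1,2] + A[2,1] = 2·A[1,2].
So A[1,2] = 16/2 = 8.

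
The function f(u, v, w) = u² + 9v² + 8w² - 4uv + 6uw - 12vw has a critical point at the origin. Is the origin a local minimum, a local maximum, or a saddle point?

saddle point

The Hessian at the origin is H = [[2, -4, 6], [-4, 18, -12], [6, -12, 16]].
Congruent diagonalization of H (simultaneous row and column reduction) yields pivots 2, 10, -2.
Counting signs: 2 positive, 1 negative.
H is indefinite, so the origin is a saddle point.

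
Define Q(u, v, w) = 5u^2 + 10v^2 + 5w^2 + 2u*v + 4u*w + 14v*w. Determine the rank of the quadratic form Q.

The symmetric matrix is A = [[5, 1, 2], [1, 10, 7], [2, 7, 5]].
Symmetric row and column elimination reduces A to a congruent diagonal form with pivots 5, 49/5, -12/49.
So there are 2 positive, 1 negative pivots.
The rank is the number of nonzero pivots: 3.

3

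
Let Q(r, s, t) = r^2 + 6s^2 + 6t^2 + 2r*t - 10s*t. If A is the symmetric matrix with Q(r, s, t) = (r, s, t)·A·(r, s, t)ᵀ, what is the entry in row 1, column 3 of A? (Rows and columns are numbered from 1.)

1

The coefficient of r·t in Q is 2. For a symmetric A this equals A[1,3] + A[3,1] = 2·A[1,3].
So A[1,3] = 2/2 = 1.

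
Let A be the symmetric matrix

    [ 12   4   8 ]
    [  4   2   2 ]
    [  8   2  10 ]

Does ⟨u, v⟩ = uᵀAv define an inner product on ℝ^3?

Leading principal minors: Δ_1 = 12, Δ_2 = 8, Δ_3 = 32.
All leading principal minors are positive, so by Sylvester's criterion Q is positive definite.
⟨·,·⟩ is an inner product exactly when A is positive definite.

yes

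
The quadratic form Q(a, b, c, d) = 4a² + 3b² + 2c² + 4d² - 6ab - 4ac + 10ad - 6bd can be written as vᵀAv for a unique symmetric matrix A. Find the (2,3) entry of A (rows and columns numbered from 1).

0

The coefficient of b·c in Q is 0. For a symmetric A this equals A[2,3] + A[3,2] = 2·A[2,3].
So A[2,3] = 0/2 = 0.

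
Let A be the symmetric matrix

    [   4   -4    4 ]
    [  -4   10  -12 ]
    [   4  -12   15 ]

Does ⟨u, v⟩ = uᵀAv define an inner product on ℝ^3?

Leading principal minors: Δ_1 = 4, Δ_2 = 24, Δ_3 = 8.
All leading principal minors are positive, so by Sylvester's criterion Q is positive definite.
⟨·,·⟩ is an inner product exactly when A is positive definite.

yes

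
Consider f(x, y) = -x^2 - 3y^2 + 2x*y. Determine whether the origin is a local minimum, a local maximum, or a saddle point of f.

The Hessian at the origin is H = [[-2, 2], [2, -6]].
det H = -2·-6 − (2)² = 8 > 0 and H[1,1] = -2 < 0, so H is negative definite.
Therefore the origin is a local maximum.

local maximum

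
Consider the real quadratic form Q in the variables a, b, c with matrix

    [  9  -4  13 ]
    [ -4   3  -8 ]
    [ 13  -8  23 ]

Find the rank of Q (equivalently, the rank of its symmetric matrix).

3

Applying the same elementary operations to the rows and columns of A produces a congruent diagonal matrix with entries 9, 11/9, 2/11.
That gives 3 positive pivots.
The rank is the number of nonzero pivots: 3.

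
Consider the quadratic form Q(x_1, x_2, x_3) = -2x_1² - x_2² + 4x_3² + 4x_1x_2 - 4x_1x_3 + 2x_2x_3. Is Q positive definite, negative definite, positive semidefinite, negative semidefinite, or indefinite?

The symmetric matrix is A = [[-2, 2, -2], [2, -1, 1], [-2, 1, 4]].
Row-reducing A symmetrically gives the diagonal entries -2, 1, 5.
So there are 2 positive, 1 negative pivots.
Hence Q is indefinite.

indefinite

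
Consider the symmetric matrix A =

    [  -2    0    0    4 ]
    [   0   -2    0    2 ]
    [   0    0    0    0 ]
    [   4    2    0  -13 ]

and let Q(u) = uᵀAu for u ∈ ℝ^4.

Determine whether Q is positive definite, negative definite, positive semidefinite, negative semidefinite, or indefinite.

Symmetric row and column elimination reduces A to a congruent diagonal form with pivots -2, -2, 0, -3.
So there are 3 negative, 1 zero pivots.
Hence Q is negative semidefinite.

negative semidefinite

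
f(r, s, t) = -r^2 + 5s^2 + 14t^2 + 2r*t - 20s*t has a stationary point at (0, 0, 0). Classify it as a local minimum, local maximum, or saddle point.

The Hessian at the origin is H = [[-2, 0, 2], [0, 10, -20], [2, -20, 28]].
An LDLᵀ factorisation of H has diagonal entries -2, 10, -10.
That gives 1 positive, 2 negative pivots.
H is indefinite, so the origin is a saddle point.

saddle point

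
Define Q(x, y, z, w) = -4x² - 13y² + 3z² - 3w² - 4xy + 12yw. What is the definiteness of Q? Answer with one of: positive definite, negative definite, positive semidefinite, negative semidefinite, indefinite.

indefinite

Write A = [[-4, -2, 0, 0], [-2, -13, 0, 6], [0, 0, 3, 0], [0, 6, 0, -3]].
Congruent diagonalization of A (simultaneous row and column reduction) yields pivots -4, -12, 3, 0.
So there are 1 positive, 2 negative, 1 zero pivots.
Hence Q is indefinite.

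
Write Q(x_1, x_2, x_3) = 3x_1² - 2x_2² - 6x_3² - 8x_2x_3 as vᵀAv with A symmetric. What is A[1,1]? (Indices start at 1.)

3

The coefficient of x_1² in Q is 3, and that is exactly A[1,1].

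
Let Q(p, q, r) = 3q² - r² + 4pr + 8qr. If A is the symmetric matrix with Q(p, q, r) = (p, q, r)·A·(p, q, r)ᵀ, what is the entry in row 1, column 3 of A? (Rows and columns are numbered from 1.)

The coefficient of p·r in Q is 4. For a symmetric A this equals A[1,3] + A[3,1] = 2·A[1,3].
So A[1,3] = 4/2 = 2.

2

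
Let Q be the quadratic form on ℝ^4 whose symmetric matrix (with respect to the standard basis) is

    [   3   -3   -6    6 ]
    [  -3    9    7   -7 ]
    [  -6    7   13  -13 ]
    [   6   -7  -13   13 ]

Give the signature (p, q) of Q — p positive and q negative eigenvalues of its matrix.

Applying the same elementary operations to the rows and columns of A produces a congruent diagonal matrix with entries 3, 6, 5/6, 0.
Counting signs: 3 positive, 1 zero.

(3, 0)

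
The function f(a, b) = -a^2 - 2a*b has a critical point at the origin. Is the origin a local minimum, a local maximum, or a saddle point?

saddle point

The Hessian at the origin is H = [[-2, -2], [-2, 0]].
det H = -2·0 − (-2)² = -4 < 0, so H is indefinite.
Therefore the origin is a saddle point.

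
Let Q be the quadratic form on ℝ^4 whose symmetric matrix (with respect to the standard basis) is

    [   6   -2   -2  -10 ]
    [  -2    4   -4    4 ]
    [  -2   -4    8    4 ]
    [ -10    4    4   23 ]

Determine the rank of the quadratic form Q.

Symmetric row and column elimination reduces A to a congruent diagonal form with pivots 6, 10/3, 4/5, 3.
That gives 4 positive pivots.
The rank is the number of nonzero pivots: 4.

4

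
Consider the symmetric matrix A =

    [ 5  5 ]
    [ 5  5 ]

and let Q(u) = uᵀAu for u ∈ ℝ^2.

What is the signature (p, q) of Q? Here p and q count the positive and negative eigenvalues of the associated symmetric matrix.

(1, 0)

Applying the same elementary operations to the rows and columns of A produces a congruent diagonal matrix with entries 5, 0.
Counting signs: 1 positive, 1 zero.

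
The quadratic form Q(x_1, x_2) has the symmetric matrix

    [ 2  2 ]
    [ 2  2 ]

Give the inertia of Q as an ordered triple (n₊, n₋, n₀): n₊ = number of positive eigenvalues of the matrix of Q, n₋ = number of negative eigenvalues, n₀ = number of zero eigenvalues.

(1, 0, 1)

Congruent diagonalization of A (simultaneous row and column reduction) yields pivots 2, 0.
So there are 1 positive, 1 zero pivots.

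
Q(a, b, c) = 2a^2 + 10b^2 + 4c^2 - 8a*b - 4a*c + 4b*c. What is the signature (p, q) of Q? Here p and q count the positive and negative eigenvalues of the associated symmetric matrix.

(2, 0)

The associated matrix is A = [[2, -4, -2], [-4, 10, 2], [-2, 2, 4]].
Congruent diagonalization of A (simultaneous row and column reduction) yields pivots 2, 2, 0.
That gives 2 positive, 1 zero pivots.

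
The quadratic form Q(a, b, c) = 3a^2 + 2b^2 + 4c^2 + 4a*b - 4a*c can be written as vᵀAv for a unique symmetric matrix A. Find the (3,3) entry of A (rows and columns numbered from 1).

The coefficient of c^2 in Q is 4, and that is exactly A[3,3].

4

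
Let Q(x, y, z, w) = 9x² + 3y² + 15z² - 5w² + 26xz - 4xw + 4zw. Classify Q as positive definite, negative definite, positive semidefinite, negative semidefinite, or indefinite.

indefinite

The associated matrix is A = [[9, 0, 13, -2], [0, 3, 0, 0], [13, 0, 15, 2], [-2, 0, 2, -5]].
Applying the same elementary operations to the rows and columns of A produces a congruent diagonal matrix with entries 9, 3, -34/9, 15/17.
So there are 3 positive, 1 negative pivots.
Hence Q is indefinite.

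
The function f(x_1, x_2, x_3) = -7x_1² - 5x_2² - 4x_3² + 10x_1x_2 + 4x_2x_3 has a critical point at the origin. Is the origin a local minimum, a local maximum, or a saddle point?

The Hessian at the origin is H = [[-14, 10, 0], [10, -10, 4], [0, 4, -8]].
An LDLᵀ factorisation of H has diagonal entries -14, -20/7, -12/5.
So there are 3 negative pivots.
H is negative definite, so the origin is a strict local maximum.

local maximum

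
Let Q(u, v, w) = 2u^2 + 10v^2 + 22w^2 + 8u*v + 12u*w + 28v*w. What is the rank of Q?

Write A = [[2, 4, 6], [4, 10, 14], [6, 14, 22]].
Applying the same elementary operations to the rows and columns of A produces a congruent diagonal matrix with entries 2, 2, 2.
So there are 3 positive pivots.
The rank is the number of nonzero pivots: 3.

3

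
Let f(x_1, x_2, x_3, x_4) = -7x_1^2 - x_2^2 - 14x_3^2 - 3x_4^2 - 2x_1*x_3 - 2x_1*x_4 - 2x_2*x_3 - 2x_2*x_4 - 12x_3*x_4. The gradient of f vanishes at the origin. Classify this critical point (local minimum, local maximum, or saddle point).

The Hessian at the origin is H = [[-14, 0, -2, -2], [0, -2, -2, -2], [-2, -2, -28, -12], [-2, -2, -12, -6]].
Congruent diagonalization of H (simultaneous row and column reduction) yields pivots -14, -2, -180/7, -2/45.
That gives 4 negative pivots.
H is negative definite, so the origin is a strict local maximum.

local maximum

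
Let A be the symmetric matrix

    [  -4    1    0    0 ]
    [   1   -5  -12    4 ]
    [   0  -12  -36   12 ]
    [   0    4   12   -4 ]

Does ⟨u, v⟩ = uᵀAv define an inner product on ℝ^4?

no

Applying the same elementary operations to the rows and columns of A produces a congruent diagonal matrix with entries -4, -19/4, -108/19, 0.
Counting signs: 3 negative, 1 zero.
Hence Q is negative semidefinite.
⟨·,·⟩ is an inner product exactly when A is positive definite.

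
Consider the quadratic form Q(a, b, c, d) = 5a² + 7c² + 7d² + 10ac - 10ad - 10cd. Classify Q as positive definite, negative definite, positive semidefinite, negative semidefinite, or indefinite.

The associated matrix is A = [[5, 0, 5, -5], [0, 0, 0, 0], [5, 0, 7, -5], [-5, 0, -5, 7]].
Applying the same elementary operations to the rows and columns of A produces a congruent diagonal matrix with entries 5, 0, 2, 2.
That gives 3 positive, 1 zero pivots.
Hence Q is positive semidefinite.

positive semidefinite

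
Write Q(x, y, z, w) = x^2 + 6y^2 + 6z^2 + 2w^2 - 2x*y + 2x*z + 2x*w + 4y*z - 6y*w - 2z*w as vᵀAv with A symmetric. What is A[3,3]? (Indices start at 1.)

6

The coefficient of z^2 in Q is 6, and that is exactly A[3,3].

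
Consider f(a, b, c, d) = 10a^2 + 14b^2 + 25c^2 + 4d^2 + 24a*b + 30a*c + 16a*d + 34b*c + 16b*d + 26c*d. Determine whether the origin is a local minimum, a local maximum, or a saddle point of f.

saddle point

The Hessian at the origin is H = [[20, 24, 30, 16], [24, 28, 34, 16], [30, 34, 50, 26], [16, 16, 26, 8]].
Symmetric row and column elimination reduces H to a congruent diagonal form with pivots 20, -4/5, 10, -2.
So there are 2 positive, 2 negative pivots.
H is indefinite, so the origin is a saddle point.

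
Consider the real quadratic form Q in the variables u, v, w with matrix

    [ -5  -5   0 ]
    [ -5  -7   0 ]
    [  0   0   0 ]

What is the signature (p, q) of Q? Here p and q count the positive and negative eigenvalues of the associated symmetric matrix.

(0, 2)

Congruent diagonalization of A (simultaneous row and column reduction) yields pivots -5, -2, 0.
That gives 2 negative, 1 zero pivots.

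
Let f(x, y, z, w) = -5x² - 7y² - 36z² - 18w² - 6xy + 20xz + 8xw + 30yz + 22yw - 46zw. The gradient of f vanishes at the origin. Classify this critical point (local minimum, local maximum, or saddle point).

local maximum

The Hessian at the origin is H = [[-10, -6, 20, 8], [-6, -14, 30, 22], [20, 30, -72, -46], [8, 22, -46, -36]].
Row-reducing H symmetrically gives the diagonal entries -10, -52/5, -11/13, -12/11.
So there are 4 negative pivots.
H is negative definite, so the origin is a strict local maximum.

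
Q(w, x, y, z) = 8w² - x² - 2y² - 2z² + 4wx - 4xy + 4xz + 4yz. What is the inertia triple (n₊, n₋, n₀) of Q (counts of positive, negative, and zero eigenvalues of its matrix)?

(2, 1, 1)

The symmetric matrix is A = [[8, 2, 0, 0], [2, -1, -2, 2], [0, -2, -2, 2], [0, 2, 2, -2]].
Symmetric row and column elimination reduces A to a congruent diagonal form with pivots 8, -3/2, 2/3, 0.
Counting signs: 2 positive, 1 negative, 1 zero.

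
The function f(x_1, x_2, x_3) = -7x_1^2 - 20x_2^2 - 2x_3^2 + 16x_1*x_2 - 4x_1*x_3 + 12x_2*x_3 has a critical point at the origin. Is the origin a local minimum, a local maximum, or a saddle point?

local maximum

The Hessian at the origin is H = [[-14, 16, -4], [16, -40, 12], [-4, 12, -4]].
Symmetric row and column elimination reduces H to a congruent diagonal form with pivots -14, -152/7, -6/19.
So there are 3 negative pivots.
H is negative definite, so the origin is a strict local maximum.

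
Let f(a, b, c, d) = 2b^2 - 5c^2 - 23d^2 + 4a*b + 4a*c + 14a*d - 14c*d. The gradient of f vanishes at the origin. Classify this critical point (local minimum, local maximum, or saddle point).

saddle point

The Hessian at the origin is H = [[0, 4, 4, 14], [4, 4, 0, 0], [4, 0, -10, -14], [14, 0, -14, -46]].
H is indefinite, so the origin is a saddle point.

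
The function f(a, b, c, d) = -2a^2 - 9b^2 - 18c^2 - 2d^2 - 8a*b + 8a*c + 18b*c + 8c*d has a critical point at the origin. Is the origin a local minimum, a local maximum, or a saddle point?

local maximum

The Hessian at the origin is H = [[-4, -8, 8, 0], [-8, -18, 18, 0], [8, 18, -36, 8], [0, 0, 8, -4]].
Symmetric row and column elimination reduces H to a congruent diagonal form with pivots -4, -2, -18, -4/9.
That gives 4 negative pivots.
H is negative definite, so the origin is a strict local maximum.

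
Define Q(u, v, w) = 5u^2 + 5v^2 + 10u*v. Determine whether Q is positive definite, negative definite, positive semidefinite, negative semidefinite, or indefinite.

Write A = [[5, 5, 0], [5, 5, 0], [0, 0, 0]].
Congruent diagonalization of A (simultaneous row and column reduction) yields pivots 5, 0, 0.
Counting signs: 1 positive, 2 zero.
Hence Q is positive semidefinite.

positive semidefinite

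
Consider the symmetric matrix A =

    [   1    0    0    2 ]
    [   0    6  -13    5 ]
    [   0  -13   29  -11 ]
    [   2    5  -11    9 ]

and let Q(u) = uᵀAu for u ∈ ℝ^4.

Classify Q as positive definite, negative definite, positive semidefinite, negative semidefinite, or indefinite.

An LDLᵀ factorisation of A has diagonal entries 1, 6, 5/6, 4/5.
So there are 4 positive pivots.
Hence Q is positive definite.

positive definite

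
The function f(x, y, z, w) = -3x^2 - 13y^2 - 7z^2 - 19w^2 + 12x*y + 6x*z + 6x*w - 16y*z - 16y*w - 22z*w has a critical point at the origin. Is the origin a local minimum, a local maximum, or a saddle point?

The Hessian at the origin is H = [[-6, 12, 6, 6], [12, -26, -16, -16], [6, -16, -14, -22], [6, -16, -22, -38]].
H is indefinite, so the origin is a saddle point.

saddle point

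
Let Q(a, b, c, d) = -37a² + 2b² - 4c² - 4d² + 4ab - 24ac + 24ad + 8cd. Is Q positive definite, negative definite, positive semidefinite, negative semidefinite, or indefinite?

The symmetric matrix is A = [[-37, 2, -12, 12], [2, 2, 0, 0], [-12, 0, -4, 4], [12, 0, 4, -4]].
Congruent diagonalization of A (simultaneous row and column reduction) yields pivots -37, 78/37, -4/13, 0.
Counting signs: 1 positive, 2 negative, 1 zero.
Hence Q is indefinite.

indefinite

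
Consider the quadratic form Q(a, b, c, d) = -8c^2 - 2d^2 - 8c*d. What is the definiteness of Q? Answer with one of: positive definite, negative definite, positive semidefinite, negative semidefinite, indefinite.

Write A = [[0, 0, 0, 0], [0, 0, 0, 0], [0, 0, -8, -4], [0, 0, -4, -2]].
Row-reducing A symmetrically gives the diagonal entries 0, 0, -8, 0.
Counting signs: 1 negative, 3 zero.
Hence Q is negative semidefinite.

negative semidefinite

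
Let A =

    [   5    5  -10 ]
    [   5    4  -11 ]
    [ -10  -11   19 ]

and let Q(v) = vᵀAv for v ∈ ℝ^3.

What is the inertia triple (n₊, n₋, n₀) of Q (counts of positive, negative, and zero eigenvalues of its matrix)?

(1, 1, 1)

Applying the same elementary operations to the rows and columns of A produces a congruent diagonal matrix with entries 5, -1, 0.
That gives 1 positive, 1 negative, 1 zero pivots.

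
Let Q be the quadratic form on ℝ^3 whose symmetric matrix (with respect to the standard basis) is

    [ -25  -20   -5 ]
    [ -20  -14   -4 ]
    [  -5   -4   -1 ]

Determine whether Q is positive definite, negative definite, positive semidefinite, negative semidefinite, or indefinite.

indefinite

Symmetric row and column elimination reduces A to a congruent diagonal form with pivots -25, 2, 0.
Counting signs: 1 positive, 1 negative, 1 zero.
Hence Q is indefinite.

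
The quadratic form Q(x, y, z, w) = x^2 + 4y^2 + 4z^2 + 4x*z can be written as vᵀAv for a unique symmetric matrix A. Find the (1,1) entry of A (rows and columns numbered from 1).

1

The coefficient of x^2 in Q is 1, and that is exactly A[1,1].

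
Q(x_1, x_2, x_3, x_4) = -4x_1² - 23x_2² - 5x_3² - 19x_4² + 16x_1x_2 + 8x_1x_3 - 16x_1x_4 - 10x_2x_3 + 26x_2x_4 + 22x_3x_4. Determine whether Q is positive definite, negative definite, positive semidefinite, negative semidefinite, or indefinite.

indefinite

Write A = [[-4, 8, 4, -8], [8, -23, -5, 13], [4, -5, -5, 11], [-8, 13, 11, -19]].
Symmetric row and column elimination reduces A to a congruent diagonal form with pivots -4, -7, 2/7, -12.
That gives 1 positive, 3 negative pivots.
Hence Q is indefinite.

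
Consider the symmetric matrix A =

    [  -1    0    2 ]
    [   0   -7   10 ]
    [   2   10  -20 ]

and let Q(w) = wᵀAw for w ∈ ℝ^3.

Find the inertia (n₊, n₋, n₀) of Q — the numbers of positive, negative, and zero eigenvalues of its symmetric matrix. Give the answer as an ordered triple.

Congruent diagonalization of A (simultaneous row and column reduction) yields pivots -1, -7, -12/7.
Counting signs: 3 negative.

(0, 3, 0)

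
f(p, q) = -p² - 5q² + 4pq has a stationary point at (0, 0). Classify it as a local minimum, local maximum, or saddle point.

The Hessian at the origin is H = [[-2, 4], [4, -10]].
det H = -2·-10 − (4)² = 4 > 0 and H[1,1] = -2 < 0, so H is negative definite.
Therefore the origin is a local maximum.

local maximum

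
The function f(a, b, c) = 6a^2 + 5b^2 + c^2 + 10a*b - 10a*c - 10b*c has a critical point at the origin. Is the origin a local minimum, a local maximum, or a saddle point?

The Hessian at the origin is H = [[12, 10, -10], [10, 10, -10], [-10, -10, 2]].
Congruent diagonalization of H (simultaneous row and column reduction) yields pivots 12, 5/3, -8.
That gives 2 positive, 1 negative pivots.
H is indefinite, so the origin is a saddle point.

saddle point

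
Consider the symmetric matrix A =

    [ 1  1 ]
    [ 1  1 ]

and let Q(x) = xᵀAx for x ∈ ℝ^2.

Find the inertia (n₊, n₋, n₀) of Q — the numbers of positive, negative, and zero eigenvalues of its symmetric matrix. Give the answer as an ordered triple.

Row-reducing A symmetrically gives the diagonal entries 1, 0.
That gives 1 positive, 1 zero pivots.

(1, 0, 1)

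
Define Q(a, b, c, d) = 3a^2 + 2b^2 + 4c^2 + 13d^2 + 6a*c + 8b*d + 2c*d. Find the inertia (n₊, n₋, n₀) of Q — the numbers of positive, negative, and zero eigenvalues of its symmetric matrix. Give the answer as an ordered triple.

The symmetric matrix is A = [[3, 0, 3, 0], [0, 2, 0, 4], [3, 0, 4, 1], [0, 4, 1, 13]].
Symmetric row and column elimination reduces A to a congruent diagonal form with pivots 3, 2, 1, 4.
That gives 4 positive pivots.

(4, 0, 0)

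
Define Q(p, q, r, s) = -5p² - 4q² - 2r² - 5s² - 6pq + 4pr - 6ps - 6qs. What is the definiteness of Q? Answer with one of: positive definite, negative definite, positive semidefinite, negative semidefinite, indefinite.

negative definite

The symmetric matrix of Q is A = [[-5, -3, 2, -3], [-3, -4, 0, -3], [2, 0, -2, 0], [-3, -3, 0, -5]].
Leading principal minors: Δ_1 = -5, Δ_2 = 11, Δ_3 = -6, Δ_4 = 12.
The signs alternate starting with Δ_1 < 0, so by Sylvester's criterion Q is negative definite.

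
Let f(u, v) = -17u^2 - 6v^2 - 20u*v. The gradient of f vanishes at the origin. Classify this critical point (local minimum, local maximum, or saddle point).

local maximum

The Hessian at the origin is H = [[-34, -20], [-20, -12]].
det H = -34·-12 − (-20)² = 8 > 0 and H[1,1] = -34 < 0, so H is negative definite.
Therefore the origin is a local maximum.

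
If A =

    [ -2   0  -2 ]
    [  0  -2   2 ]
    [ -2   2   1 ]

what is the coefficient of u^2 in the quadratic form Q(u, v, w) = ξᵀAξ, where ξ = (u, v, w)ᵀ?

The coefficient of u^2 is the diagonal entry A[1,1] = -2.

-2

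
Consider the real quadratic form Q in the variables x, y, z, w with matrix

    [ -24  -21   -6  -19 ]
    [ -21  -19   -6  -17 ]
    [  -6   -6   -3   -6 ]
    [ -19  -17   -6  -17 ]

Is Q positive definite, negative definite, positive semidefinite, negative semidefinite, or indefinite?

negative definite

Applying the same elementary operations to the rows and columns of A produces a congruent diagonal matrix with entries -24, -5/8, -3/5, -2/3.
That gives 4 negative pivots.
Hence Q is negative definite.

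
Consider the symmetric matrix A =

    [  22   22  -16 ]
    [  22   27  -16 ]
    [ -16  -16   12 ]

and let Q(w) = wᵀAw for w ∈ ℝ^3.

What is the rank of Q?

Applying the same elementary operations to the rows and columns of A produces a congruent diagonal matrix with entries 22, 5, 4/11.
Counting signs: 3 positive.
The rank is the number of nonzero pivots: 3.

3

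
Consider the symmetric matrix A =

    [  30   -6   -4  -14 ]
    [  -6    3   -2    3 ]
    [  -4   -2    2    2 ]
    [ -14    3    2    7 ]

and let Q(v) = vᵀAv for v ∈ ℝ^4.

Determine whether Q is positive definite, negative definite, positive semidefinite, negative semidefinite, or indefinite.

indefinite

An LDLᵀ factorisation of A has diagonal entries 30, 9/5, -26/9, 20/39.
That gives 3 positive, 1 negative pivots.
Hence Q is indefinite.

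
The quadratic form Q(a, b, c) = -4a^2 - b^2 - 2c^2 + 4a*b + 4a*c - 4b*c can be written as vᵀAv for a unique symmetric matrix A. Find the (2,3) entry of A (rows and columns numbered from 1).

The coefficient of b·c in Q is -4. For a symmetric A this equals A[2,3] + A[3,2] = 2·A[2,3].
So A[2,3] = -4/2 = -2.

-2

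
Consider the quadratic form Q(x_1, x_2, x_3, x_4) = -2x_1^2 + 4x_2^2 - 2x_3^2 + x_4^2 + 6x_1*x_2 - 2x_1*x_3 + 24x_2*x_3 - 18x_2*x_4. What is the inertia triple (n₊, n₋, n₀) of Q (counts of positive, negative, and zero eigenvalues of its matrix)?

The associated matrix is A = [[-2, 3, -1, 0], [3, 4, 12, -9], [-1, 12, -2, 0], [0, -9, 0, 1]].
Congruent diagonalization of A (simultaneous row and column reduction) yields pivots -2, 17/2, -246/17, 1/82.
Counting signs: 2 positive, 2 negative.

(2, 2, 0)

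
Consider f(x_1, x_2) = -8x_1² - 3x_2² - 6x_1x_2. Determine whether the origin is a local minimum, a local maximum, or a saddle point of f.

local maximum

The Hessian at the origin is H = [[-16, -6], [-6, -6]].
det H = -16·-6 − (-6)² = 60 > 0 and H[1,1] = -16 < 0, so H is negative definite.
Therefore the origin is a local maximum.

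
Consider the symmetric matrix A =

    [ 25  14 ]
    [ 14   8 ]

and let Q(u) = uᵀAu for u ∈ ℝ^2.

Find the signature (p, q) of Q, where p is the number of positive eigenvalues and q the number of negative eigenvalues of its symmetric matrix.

(2, 0)

Congruent diagonalization of A (simultaneous row and column reduction) yields pivots 25, 4/25.
That gives 2 positive pivots.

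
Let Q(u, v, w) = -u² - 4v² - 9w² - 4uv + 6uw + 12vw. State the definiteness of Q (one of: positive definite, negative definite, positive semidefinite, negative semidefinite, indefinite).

negative semidefinite

Write A = [[-1, -2, 3], [-2, -4, 6], [3, 6, -9]].
Congruent diagonalization of A (simultaneous row and column reduction) yields pivots -1, 0, 0.
Counting signs: 1 negative, 2 zero.
Hence Q is negative semidefinite.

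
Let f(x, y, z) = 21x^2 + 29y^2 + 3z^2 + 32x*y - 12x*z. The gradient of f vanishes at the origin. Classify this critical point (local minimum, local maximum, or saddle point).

local minimum

The Hessian at the origin is H = [[42, 32, -12], [32, 58, 0], [-12, 0, 6]].
Symmetric row and column elimination reduces H to a congruent diagonal form with pivots 42, 706/21, 30/353.
That gives 3 positive pivots.
H is positive definite, so the origin is a strict local minimum.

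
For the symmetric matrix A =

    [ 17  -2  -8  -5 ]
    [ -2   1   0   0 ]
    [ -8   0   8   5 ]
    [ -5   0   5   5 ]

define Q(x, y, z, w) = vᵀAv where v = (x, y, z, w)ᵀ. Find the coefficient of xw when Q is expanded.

The coefficient of xw is A[1,4] + A[4,1] = 2·(-5) = -10.

-10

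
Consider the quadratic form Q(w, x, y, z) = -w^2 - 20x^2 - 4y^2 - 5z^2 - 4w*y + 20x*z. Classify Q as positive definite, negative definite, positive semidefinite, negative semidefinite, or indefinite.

negative semidefinite

Write A = [[-1, 0, -2, 0], [0, -20, 0, 10], [-2, 0, -4, 0], [0, 10, 0, -5]].
Congruent diagonalization of A (simultaneous row and column reduction) yields pivots -1, -20, 0, 0.
Counting signs: 2 negative, 2 zero.
Hence Q is negative semidefinite.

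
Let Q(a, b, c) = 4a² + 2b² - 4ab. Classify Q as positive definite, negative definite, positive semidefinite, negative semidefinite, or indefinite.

The associated matrix is A = [[4, -2, 0], [-2, 2, 0], [0, 0, 0]].
Row-reducing A symmetrically gives the diagonal entries 4, 1, 0.
So there are 2 positive, 1 zero pivots.
Hence Q is positive semidefinite.

positive semidefinite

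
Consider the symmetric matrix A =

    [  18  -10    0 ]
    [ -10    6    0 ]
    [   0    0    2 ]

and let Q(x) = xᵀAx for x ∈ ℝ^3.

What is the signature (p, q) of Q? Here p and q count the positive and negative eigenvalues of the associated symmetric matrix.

Congruent diagonalization of A (simultaneous row and column reduction) yields pivots 18, 4/9, 2.
Counting signs: 3 positive.

(3, 0)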